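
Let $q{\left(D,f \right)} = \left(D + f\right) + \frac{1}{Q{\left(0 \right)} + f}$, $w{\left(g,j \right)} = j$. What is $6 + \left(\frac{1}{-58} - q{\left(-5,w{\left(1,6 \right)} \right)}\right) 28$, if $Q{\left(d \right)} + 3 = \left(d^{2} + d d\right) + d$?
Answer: $- \frac{2768}{87} \approx -31.816$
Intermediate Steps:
$Q{\left(d \right)} = -3 + d + 2 d^{2}$ ($Q{\left(d \right)} = -3 + \left(\left(d^{2} + d d\right) + d\right) = -3 + \left(\left(d^{2} + d^{2}\right) + d\right) = -3 + \left(2 d^{2} + d\right) = -3 + \left(d + 2 d^{2}\right) = -3 + d + 2 d^{2}$)
$q{\left(D,f \right)} = D + f + \frac{1}{-3 + f}$ ($q{\left(D,f \right)} = \left(D + f\right) + \frac{1}{\left(-3 + 0 + 2 \cdot 0^{2}\right) + f} = \left(D + f\right) + \frac{1}{\left(-3 + 0 + 2 \cdot 0\right) + f} = \left(D + f\right) + \frac{1}{\left(-3 + 0 + 0\right) + f} = \left(D + f\right) + \frac{1}{-3 + f} = D + f + \frac{1}{-3 + f}$)
$6 + \left(\frac{1}{-58} - q{\left(-5,w{\left(1,6 \right)} \right)}\right) 28 = 6 + \left(\frac{1}{-58} - \frac{1 + 6^{2} - -15 - 18 - 30}{-3 + 6}\right) 28 = 6 + \left(- \frac{1}{58} - \frac{1 + 36 + 15 - 18 - 30}{3}\right) 28 = 6 + \left(- \frac{1}{58} - \frac{1}{3} \cdot 4\right) 28 = 6 + \left(- \frac{1}{58} - \frac{4}{3}\right) 28 = 6 - \frac{3290}{87} = - \frac{2768}{87}$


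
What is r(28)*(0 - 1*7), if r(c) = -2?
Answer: 14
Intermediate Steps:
r(28)*(0 - 1*7) = -2*(0 - 1*7) = -2*(0 - 7) = -2*(-7) = 14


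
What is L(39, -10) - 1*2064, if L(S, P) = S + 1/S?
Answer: -78974/39 ≈ -2025.0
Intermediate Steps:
L(39, -10) - 1*2064 = (39 + 1/39) - 1*2064 = (39 + 1/39) - 2064 = 1522/39 - 2064 = -78974/39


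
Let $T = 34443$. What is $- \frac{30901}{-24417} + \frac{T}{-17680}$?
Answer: $- \frac{294665051}{431692560} \approx -0.68258$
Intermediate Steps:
$- \frac{30901}{-24417} + \frac{T}{-17680} = - \frac{30901}{-24417} + \frac{34443}{-17680} = \left(-30901\right) \left(- \frac{1}{24417}\right) + 34443 \left(- \frac{1}{17680}\right) = \frac{30901}{24417} - \frac{34443}{17680} = - \frac{294665051}{431692560}$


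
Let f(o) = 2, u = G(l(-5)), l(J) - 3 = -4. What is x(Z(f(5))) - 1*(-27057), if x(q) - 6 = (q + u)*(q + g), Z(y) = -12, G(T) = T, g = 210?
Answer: 24489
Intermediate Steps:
l(J) = -1 (l(J) = 3 - 4 = -1)
u = -1
x(q) = 6 + (-1 + q)*(210 + q) (x(q) = 6 + (q - 1)*(q + 210) = 6 + (-1 + q)*(210 + q))
x(Z(f(5))) - 1*(-27057) = (-204 + (-12)² + 209*(-12)) - 1*(-27057) = (-204 + 144 - 2508) + 27057 = -2568 + 27057 = 24489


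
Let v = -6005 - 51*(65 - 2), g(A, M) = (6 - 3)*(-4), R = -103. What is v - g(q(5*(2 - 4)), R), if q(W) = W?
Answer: -9206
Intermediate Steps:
g(A, M) = -12 (g(A, M) = 3*(-4) = -12)
v = -9218 (v = -6005 - 51*63 = -6005 - 3213 = -9218)
v - g(q(5*(2 - 4)), R) = -9218 - 1*(-12) = -9218 + 12 = -9206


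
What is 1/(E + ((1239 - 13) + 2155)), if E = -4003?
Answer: -1/622 ≈ -0.0016077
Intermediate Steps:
1/(E + ((1239 - 13) + 2155)) = 1/(-4003 + ((1239 - 13) + 2155)) = 1/(-4003 + (1226 + 2155)) = 1/(-4003 + 3381) = 1/(-622) = -1/622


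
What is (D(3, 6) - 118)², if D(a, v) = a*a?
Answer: 11881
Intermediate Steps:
D(a, v) = a²
(D(3, 6) - 118)² = (3² - 118)² = (9 - 118)² = (-109)² = 11881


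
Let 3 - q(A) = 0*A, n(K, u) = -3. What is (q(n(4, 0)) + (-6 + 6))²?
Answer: 9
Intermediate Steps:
q(A) = 3 (q(A) = 3 - 0*A = 3 - 1*0 = 3 + 0 = 3)
(q(n(4, 0)) + (-6 + 6))² = (3 + (-6 + 6))² = (3 + 0)² = 3² = 9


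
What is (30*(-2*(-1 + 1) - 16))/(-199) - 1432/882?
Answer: 69196/87759 ≈ 0.78848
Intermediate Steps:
(30*(-2*(-1 + 1) - 16))/(-199) - 1432/882 = (30*(-2*0 - 16))*(-1/199) - 1432*1/882 = (30*(0 - 16))*(-1/199) - 716/441 = (30*(-16))*(-1/199) - 716/441 = -480*(-1/199) - 716/441 = 480/199 - 716/441 = 69196/87759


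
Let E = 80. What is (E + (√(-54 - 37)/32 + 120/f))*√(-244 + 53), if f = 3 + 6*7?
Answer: -√17381/32 + 248*I*√191/3 ≈ -4.1199 + 1142.5*I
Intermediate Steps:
f = 45 (f = 3 + 42 = 45)
(E + (√(-54 - 37)/32 + 120/f))*√(-244 + 53) = (80 + (√(-54 - 37)/32 + 120/45))*√(-244 + 53) = (80 + (√(-91)*(1/32) + 120*(1/45)))*√(-191) = (80 + ((I*√91)*(1/32) + 8/3))*(I*√191) = (80 + (I*√91/32 + 8/3))*(I*√191) = (80 + (8/3 + I*√91/32))*(I*√191) = (248/3 + I*√91/32)*(I*√191) = I*√191*(248/3 + I*√91/32)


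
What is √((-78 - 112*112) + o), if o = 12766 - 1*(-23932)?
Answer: 2*√6019 ≈ 155.16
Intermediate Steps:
o = 36698 (o = 12766 + 23932 = 36698)
√((-78 - 112*112) + o) = √((-78 - 112*112) + 36698) = √((-78 - 12544) + 36698) = √(-12622 + 36698) = √24076 = 2*√6019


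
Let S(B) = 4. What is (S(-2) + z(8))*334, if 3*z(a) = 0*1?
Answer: 1336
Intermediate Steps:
z(a) = 0 (z(a) = (0*1)/3 = (⅓)*0 = 0)
(S(-2) + z(8))*334 = (4 + 0)*334 = 4*334 = 1336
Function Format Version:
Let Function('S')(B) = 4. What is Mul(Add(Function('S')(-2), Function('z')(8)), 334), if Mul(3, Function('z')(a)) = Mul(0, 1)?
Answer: 1336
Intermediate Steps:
Function('z')(a) = 0 (Function('z')(a) = Mul(Rational(1, 3), Mul(0, 1)) = Mul(Rational(1, 3), 0) = 0)
Mul(Add(Function('S')(-2), Function('z')(8)), 334) = Mul(Add(4, 0), 334) = Mul(4, 334) = 1336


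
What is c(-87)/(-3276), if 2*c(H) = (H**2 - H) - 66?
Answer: -1265/1092 ≈ -1.1584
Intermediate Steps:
c(H) = -33 + H**2/2 - H/2 (c(H) = ((H**2 - H) - 66)/2 = (-66 + H**2 - H)/2 = -33 + H**2/2 - H/2)
c(-87)/(-3276) = (-33 + (1/2)*(-87)**2 - 1/2*(-87))/(-3276) = (-33 + (1/2)*7569 + 87/2)*(-1/3276) = (-33 + 7569/2 + 87/2)*(-1/3276) = 3795*(-1/3276) = -1265/1092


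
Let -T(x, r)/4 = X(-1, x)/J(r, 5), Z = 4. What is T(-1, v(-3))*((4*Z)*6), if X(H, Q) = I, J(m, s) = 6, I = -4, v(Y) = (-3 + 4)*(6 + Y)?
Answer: 256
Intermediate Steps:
v(Y) = 6 + Y (v(Y) = 1*(6 + Y) = 6 + Y)
X(H, Q) = -4
T(x, r) = 8/3 (T(x, r) = -(-16)/6 = -4*(-2/3) = 8/3)
T(-1, v(-3))*((4*Z)*6) = 8*((4*4)*6)/3 = 8*(16*6)/3 = (8/3)*96 = 256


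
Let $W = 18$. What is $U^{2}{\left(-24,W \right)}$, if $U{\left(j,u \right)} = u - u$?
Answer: $0$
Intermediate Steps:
$U{\left(j,u \right)} = 0$
$U^{2}{\left(-24,W \right)} = 0^{2} = 0$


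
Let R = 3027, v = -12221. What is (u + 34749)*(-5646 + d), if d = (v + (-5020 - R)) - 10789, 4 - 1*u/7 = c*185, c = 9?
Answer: -848646766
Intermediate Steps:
u = -11627 (u = 28 - 63*185 = 28 - 7*1665 = 28 - 11655 = -11627)
d = -31057 (d = (-12221 + (-5020 - 1*3027)) - 10789 = (-12221 + (-5020 - 3027)) - 10789 = (-12221 - 8047) - 10789 = -20268 - 10789 = -31057)
(u + 34749)*(-5646 + d) = (-11627 + 34749)*(-5646 - 31057) = 23122*(-36703) = -848646766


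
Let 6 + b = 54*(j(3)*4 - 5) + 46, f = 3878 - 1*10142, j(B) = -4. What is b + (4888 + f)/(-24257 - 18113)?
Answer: -23175702/21185 ≈ -1094.0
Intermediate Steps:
f = -6264 (f = 3878 - 10142 = -6264)
b = -1094 (b = -6 + (54*(-4*4 - 5) + 46) = -6 + (54*(-16 - 5) + 46) = -6 + (54*(-21) + 46) = -6 + (-1134 + 46) = -6 - 1088 = -1094)
b + (4888 + f)/(-24257 - 18113) = -1094 + (4888 - 6264)/(-24257 - 18113) = -1094 - 1376/(-42370) = -1094 - 1376*(-1/42370) = -1094 + 688/21185 = -23175702/21185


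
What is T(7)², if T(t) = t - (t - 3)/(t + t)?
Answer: 2209/49 ≈ 45.082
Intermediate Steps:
T(t) = t - (-3 + t)/(2*t)
T(7)² = (-½ + 7 + (3/2)/7)² = (-½ + 7 + (3/2)*(⅐))² = (-½ + 7 + 3/14)² = (47/7)² = 2209/49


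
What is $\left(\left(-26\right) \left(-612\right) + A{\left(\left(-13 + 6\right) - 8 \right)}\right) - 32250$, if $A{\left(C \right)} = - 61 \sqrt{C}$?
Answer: $-16338 - 61 i \sqrt{15} \approx -16338.0 - 236.25 i$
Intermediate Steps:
$\left(\left(-26\right) \left(-612\right) + A{\left(\left(-13 + 6\right) - 8 \right)}\right) - 32250 = \left(\left(-26\right) \left(-612\right) - 61 \sqrt{\left(-13 + 6\right) - 8}\right) - 32250 = \left(15912 - 61 \sqrt{-7 - 8}\right) - 32250 = \left(15912 - 61 \sqrt{-15}\right) - 32250 = \left(15912 - 61 i \sqrt{15}\right) - 32250 = -16338 - 61 i \sqrt{15}$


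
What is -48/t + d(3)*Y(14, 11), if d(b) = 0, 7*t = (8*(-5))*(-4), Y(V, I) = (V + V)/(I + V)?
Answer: -21/10 ≈ -2.1000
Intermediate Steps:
Y(V, I) = 2*V/(I + V) (Y(V, I) = (2*V)/(I + V) = 2*V/(I + V))
t = 160/7 (t = ((8*(-5))*(-4))/7 = (-40*(-4))/7 = (⅐)*160 = 160/7 ≈ 22.857)
-48/t + d(3)*Y(14, 11) = -48/160/7 + 0*(2*14/(11 + 14)) = -48*7/160 + 0*(2*14/25) = -21/10 + 0*(2*14*(1/25)) = -21/10 + 0*(28/25) = -21/10 + 0 = -21/10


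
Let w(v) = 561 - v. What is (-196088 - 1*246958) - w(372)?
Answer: -443235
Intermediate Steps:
(-196088 - 1*246958) - w(372) = (-196088 - 1*246958) - (561 - 1*372) = (-196088 - 246958) - (561 - 372) = -443046 - 1*189 = -443046 - 189 = -443235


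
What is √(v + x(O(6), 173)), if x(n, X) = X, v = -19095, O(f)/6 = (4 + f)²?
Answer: I*√18922 ≈ 137.56*I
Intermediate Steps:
O(f) = 6*(4 + f)²
√(v + x(O(6), 173)) = √(-19095 + 173) = √(-18922) = I*√18922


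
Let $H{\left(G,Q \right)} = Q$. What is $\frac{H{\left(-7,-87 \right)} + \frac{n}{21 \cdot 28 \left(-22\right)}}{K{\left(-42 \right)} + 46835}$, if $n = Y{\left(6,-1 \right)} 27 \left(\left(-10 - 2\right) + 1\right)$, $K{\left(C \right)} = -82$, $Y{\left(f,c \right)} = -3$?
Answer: $- \frac{34131}{18327176} \approx -0.0018623$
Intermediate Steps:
$n = 891$ ($n = \left(-3\right) 27 \left(\left(-10 - 2\right) + 1\right) = - 81 \left(-12 + 1\right) = \left(-81\right) \left(-11\right) = 891$)
$\frac{H{\left(-7,-87 \right)} + \frac{n}{21 \cdot 28 \left(-22\right)}}{K{\left(-42 \right)} + 46835} = \frac{-87 + \frac{891}{21 \cdot 28 \left(-22\right)}}{-82 + 46835} = \frac{-87 + \frac{891}{588 \left(-22\right)}}{46753} = \left(-87 + \frac{891}{-12936}\right) \frac{1}{46753} = \left(-87 + 891 \left(- \frac{1}{12936}\right)\right) \frac{1}{46753} = \left(-87 - \frac{27}{392}\right) \frac{1}{46753} = \left(- \frac{34131}{392}\right) \frac{1}{46753} = - \frac{34131}{18327176}$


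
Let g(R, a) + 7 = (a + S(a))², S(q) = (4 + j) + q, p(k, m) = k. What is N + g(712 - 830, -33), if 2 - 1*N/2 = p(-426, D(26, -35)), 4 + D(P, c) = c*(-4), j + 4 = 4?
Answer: 4693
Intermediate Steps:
j = 0 (j = -4 + 4 = 0)
D(P, c) = -4 - 4*c (D(P, c) = -4 + c*(-4) = -4 - 4*c)
S(q) = 4 + q (S(q) = (4 + 0) + q = 4 + q)
N = 856 (N = 4 - 2*(-426) = 4 + 852 = 856)
g(R, a) = -7 + (4 + 2*a)² (g(R, a) = -7 + (a + (4 + a))² = -7 + (4 + 2*a)²)
N + g(712 - 830, -33) = 856 + (-7 + 4*(2 - 33)²) = 856 + (-7 + 4*(-31)²) = 856 + (-7 + 4*961) = 856 + (-7 + 3844) = 856 + 3837 = 4693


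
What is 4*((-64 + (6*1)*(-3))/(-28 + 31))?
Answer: -328/3 ≈ -109.33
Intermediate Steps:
4*((-64 + (6*1)*(-3))/(-28 + 31)) = 4*((-64 + 6*(-3))/3) = 4*((-64 - 18)*(⅓)) = 4*(-82*⅓) = 4*(-82/3) = -328/3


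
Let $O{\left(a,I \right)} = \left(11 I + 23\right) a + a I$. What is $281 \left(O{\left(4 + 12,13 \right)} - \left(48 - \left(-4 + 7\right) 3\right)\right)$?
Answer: $793825$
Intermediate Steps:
$O{\left(a,I \right)} = I a + a \left(23 + 11 I\right)$ ($O{\left(a,I \right)} = \left(23 + 11 I\right) a + I a = a \left(23 + 11 I\right) + I a = I a + a \left(23 + 11 I\right)$)
$281 \left(O{\left(4 + 12,13 \right)} - \left(48 - \left(-4 + 7\right) 3\right)\right) = 281 \left(\left(4 + 12\right) \left(23 + 12 \cdot 13\right) - \left(48 - \left(-4 + 7\right) 3\right)\right) = 281 \left(16 \left(23 + 156\right) + \left(3 \cdot 3 - 48\right)\right) = 281 \left(16 \cdot 179 + \left(9 - 48\right)\right) = 281 \left(2864 - 39\right) = 281 \cdot 2825 = 793825$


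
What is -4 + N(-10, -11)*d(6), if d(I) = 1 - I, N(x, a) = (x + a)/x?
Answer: -29/2 ≈ -14.500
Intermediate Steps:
N(x, a) = (a + x)/x
-4 + N(-10, -11)*d(6) = -4 + ((-11 - 10)/(-10))*(1 - 1*6) = -4 + (-⅒*(-21))*(1 - 6) = -4 + (21/10)*(-5) = -4 - 21/2 = -29/2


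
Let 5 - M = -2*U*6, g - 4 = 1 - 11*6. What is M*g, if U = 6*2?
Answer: -9089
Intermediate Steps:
g = -61 (g = 4 + (1 - 11*6) = 4 + (1 - 66) = 4 - 65 = -61)
U = 12
M = 149 (M = 5 - (-2*12)*6 = 5 - (-24)*6 = 5 - 1*(-144) = 5 + 144 = 149)
M*g = 149*(-61) = -9089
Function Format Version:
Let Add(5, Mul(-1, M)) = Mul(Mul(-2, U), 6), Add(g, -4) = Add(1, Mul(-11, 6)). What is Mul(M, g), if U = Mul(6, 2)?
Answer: -9089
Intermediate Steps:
g = -61 (g = Add(4, Add(1, Mul(-11, 6))) = Add(4, Add(1, -66)) = Add(4, -65) = -61)
U = 12
M = 149 (M = Add(5, Mul(-1, Mul(Mul(-2, 12), 6))) = Add(5, Mul(-1, Mul(-24, 6))) = Add(5, Mul(-1, -144)) = Add(5, 144) = 149)
Mul(M, g) = Mul(149, -61) = -9089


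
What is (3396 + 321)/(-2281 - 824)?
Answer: -413/345 ≈ -1.1971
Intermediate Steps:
(3396 + 321)/(-2281 - 824) = 3717/(-3105) = 3717*(-1/3105) = -413/345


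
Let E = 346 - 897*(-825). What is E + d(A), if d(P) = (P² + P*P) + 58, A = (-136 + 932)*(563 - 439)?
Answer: 19485699661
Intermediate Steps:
A = 98704 (A = 796*124 = 98704)
d(P) = 58 + 2*P² (d(P) = (P² + P²) + 58 = 2*P² + 58 = 58 + 2*P²)
E = 740371 (E = 346 + 740025 = 740371)
E + d(A) = 740371 + (58 + 2*98704²) = 740371 + (58 + 2*9742479616) = 740371 + (58 + 19484959232) = 740371 + 19484959290 = 19485699661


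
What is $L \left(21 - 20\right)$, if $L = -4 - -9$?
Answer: $5$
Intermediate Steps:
$L = 5$ ($L = -4 + 9 = 5$)
$L \left(21 - 20\right) = 5 \left(21 - 20\right) = 5 \cdot 1 = 5$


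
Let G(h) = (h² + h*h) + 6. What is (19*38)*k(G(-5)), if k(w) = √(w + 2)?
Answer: 722*√58 ≈ 5498.6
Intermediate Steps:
G(h) = 6 + 2*h² (G(h) = (h² + h²) + 6 = 2*h² + 6 = 6 + 2*h²)
k(w) = √(2 + w)
(19*38)*k(G(-5)) = (19*38)*√(2 + (6 + 2*(-5)²)) = 722*√(2 + (6 + 2*25)) = 722*√(2 + (6 + 50)) = 722*√(2 + 56) = 722*√58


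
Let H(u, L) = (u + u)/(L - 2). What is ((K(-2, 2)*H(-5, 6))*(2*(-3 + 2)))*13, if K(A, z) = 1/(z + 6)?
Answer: 65/8 ≈ 8.1250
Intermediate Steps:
K(A, z) = 1/(6 + z)
H(u, L) = 2*u/(-2 + L) (H(u, L) = (2*u)/(-2 + L) = 2*u/(-2 + L))
((K(-2, 2)*H(-5, 6))*(2*(-3 + 2)))*13 = (((2*(-5)/(-2 + 6))/(6 + 2))*(2*(-3 + 2)))*13 = (((2*(-5)/4)/8)*(2*(-1)))*13 = (((2*(-5)*(1/4))/8)*(-2))*13 = (((1/8)*(-5/2))*(-2))*13 = -5/16*(-2)*13 = (5/8)*13 = 65/8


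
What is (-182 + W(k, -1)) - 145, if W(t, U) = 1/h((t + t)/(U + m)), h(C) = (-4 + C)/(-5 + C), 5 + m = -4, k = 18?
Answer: -12383/38 ≈ -325.87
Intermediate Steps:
m = -9 (m = -5 - 4 = -9)
h(C) = (-4 + C)/(-5 + C)
W(t, U) = (-5 + 2*t/(-9 + U))/(-4 + 2*t/(-9 + U)) (W(t, U) = 1/((-4 + (t + t)/(U - 9))/(-5 + (t + t)/(U - 9))) = 1/((-4 + (2*t)/(-9 + U))/(-5 + (2*t)/(-9 + U))) = 1/((-4 + 2*t/(-9 + U))/(-5 + 2*t/(-9 + U))) = (-5 + 2*t/(-9 + U))/(-4 + 2*t/(-9 + U)))
(-182 + W(k, -1)) - 145 = (-182 + (45 - 5*(-1) + 2*18)/(2*(18 + 18 - 2*(-1)))) - 145 = (-182 + (45 + 5 + 36)/(2*(18 + 18 + 2))) - 145 = (-182 + (1/2)*86/38) - 145 = (-182 + (1/2)*(1/38)*86) - 145 = (-182 + 43/38) - 145 = -6873/38 - 145 = -12383/38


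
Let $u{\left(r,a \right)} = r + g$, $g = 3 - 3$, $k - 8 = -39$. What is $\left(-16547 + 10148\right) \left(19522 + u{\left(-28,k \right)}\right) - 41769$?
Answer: $-124783875$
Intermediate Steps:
$k = -31$ ($k = 8 - 39 = -31$)
$g = 0$
$u{\left(r,a \right)} = r$ ($u{\left(r,a \right)} = r + 0 = r$)
$\left(-16547 + 10148\right) \left(19522 + u{\left(-28,k \right)}\right) - 41769 = \left(-16547 + 10148\right) \left(19522 - 28\right) - 41769 = \left(-6399\right) 19494 - 41769 = -124742106 - 41769 = -124783875$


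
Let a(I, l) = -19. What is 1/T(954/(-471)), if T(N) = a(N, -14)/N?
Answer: 318/2983 ≈ 0.10660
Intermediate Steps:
T(N) = -19/N
1/T(954/(-471)) = 1/(-19/(954/(-471))) = 1/(-19/(954*(-1/471))) = 1/(-19/(-318/157)) = 1/(-19*(-157/318)) = 1/(2983/318) = 318/2983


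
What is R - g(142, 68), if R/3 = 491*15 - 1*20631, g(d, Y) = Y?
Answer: -39866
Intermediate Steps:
R = -39798 (R = 3*(491*15 - 1*20631) = 3*(7365 - 20631) = 3*(-13266) = -39798)
R - g(142, 68) = -39798 - 1*68 = -39798 - 68 = -39866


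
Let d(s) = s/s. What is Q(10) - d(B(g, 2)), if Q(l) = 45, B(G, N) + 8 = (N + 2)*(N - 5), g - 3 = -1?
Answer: 44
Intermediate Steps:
g = 2 (g = 3 - 1 = 2)
B(G, N) = -8 + (-5 + N)*(2 + N) (B(G, N) = -8 + (N + 2)*(N - 5) = -8 + (2 + N)*(-5 + N) = -8 + (-5 + N)*(2 + N))
d(s) = 1
Q(10) - d(B(g, 2)) = 45 - 1*1 = 45 - 1 = 44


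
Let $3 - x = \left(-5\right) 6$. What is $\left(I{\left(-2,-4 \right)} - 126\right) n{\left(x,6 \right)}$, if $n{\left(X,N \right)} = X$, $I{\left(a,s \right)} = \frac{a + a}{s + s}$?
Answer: $- \frac{8283}{2} \approx -4141.5$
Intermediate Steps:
$x = 33$ ($x = 3 - \left(-5\right) 6 = 3 - -30 = 3 + 30 = 33$)
$I{\left(a,s \right)} = \frac{a}{s}$ ($I{\left(a,s \right)} = \frac{2 a}{2 s} = 2 a \frac{1}{2 s} = \frac{a}{s}$)
$\left(I{\left(-2,-4 \right)} - 126\right) n{\left(x,6 \right)} = \left(- \frac{2}{-4} - 126\right) 33 = \left(\left(-2\right) \left(- \frac{1}{4}\right) - 126\right) 33 = \left(\frac{1}{2} - 126\right) 33 = \left(- \frac{251}{2}\right) 33 = - \frac{8283}{2}$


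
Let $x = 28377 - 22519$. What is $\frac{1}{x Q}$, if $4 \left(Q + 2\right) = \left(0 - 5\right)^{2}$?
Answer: $\frac{2}{49793} \approx 4.0166 \cdot 10^{-5}$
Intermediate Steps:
$x = 5858$
$Q = \frac{17}{4}$ ($Q = -2 + \frac{\left(0 - 5\right)^{2}}{4} = -2 + \frac{\left(-5\right)^{2}}{4} = -2 + \frac{1}{4} \cdot 25 = -2 + \frac{25}{4} = \frac{17}{4} \approx 4.25$)
$\frac{1}{x Q} = \frac{1}{5858 \cdot \frac{17}{4}} = \frac{1}{5858} \cdot \frac{4}{17} = \frac{2}{49793}$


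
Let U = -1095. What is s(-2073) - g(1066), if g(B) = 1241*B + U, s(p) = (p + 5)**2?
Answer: 2954813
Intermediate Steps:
s(p) = (5 + p)**2
g(B) = -1095 + 1241*B (g(B) = 1241*B - 1095 = -1095 + 1241*B)
s(-2073) - g(1066) = (5 - 2073)**2 - (-1095 + 1241*1066) = (-2068)**2 - (-1095 + 1322906) = 4276624 - 1*1321811 = 4276624 - 1321811 = 2954813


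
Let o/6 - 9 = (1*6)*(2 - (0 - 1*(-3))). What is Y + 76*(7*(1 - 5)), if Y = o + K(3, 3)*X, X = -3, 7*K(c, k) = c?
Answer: -14779/7 ≈ -2111.3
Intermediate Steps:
K(c, k) = c/7
o = 18 (o = 54 + 6*((1*6)*(2 - (0 - 1*(-3)))) = 54 + 6*(6*(2 - (0 + 3))) = 54 + 6*(6*(2 - 1*3)) = 54 + 6*(6*(2 - 3)) = 54 + 6*(6*(-1)) = 54 + 6*(-6) = 54 - 36 = 18)
Y = 117/7 (Y = 18 + ((⅐)*3)*(-3) = 18 + (3/7)*(-3) = 18 - 9/7 = 117/7 ≈ 16.714)
Y + 76*(7*(1 - 5)) = 117/7 + 76*(7*(1 - 5)) = 117/7 + 76*(7*(-4)) = 117/7 + 76*(-28) = 117/7 - 2128 = -14779/7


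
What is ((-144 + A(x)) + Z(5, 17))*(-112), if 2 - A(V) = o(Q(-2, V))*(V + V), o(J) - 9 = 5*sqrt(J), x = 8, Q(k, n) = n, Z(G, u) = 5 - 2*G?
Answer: 32592 + 17920*sqrt(2) ≈ 57935.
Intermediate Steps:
o(J) = 9 + 5*sqrt(J)
A(V) = 2 - 2*V*(9 + 5*sqrt(V)) (A(V) = 2 - (9 + 5*sqrt(V))*(V + V) = 2 - (9 + 5*sqrt(V))*2*V = 2 - 2*V*(9 + 5*sqrt(V)))
((-144 + A(x)) + Z(5, 17))*(-112) = ((-144 + (2 - 18*8 - 160*sqrt(2))) + (5 - 2*5))*(-112) = ((-144 + (2 - 144 - 160*sqrt(2))) + (5 - 10))*(-112) = ((-144 + (2 - 144 - 160*sqrt(2))) - 5)*(-112) = ((-144 + (-142 - 160*sqrt(2))) - 5)*(-112) = ((-286 - 160*sqrt(2)) - 5)*(-112) = (-291 - 160*sqrt(2))*(-112) = 32592 + 17920*sqrt(2)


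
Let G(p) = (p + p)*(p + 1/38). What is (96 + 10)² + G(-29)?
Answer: 245413/19 ≈ 12916.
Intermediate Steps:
G(p) = 2*p*(1/38 + p) (G(p) = (2*p)*(p + 1/38) = (2*p)*(1/38 + p) = 2*p*(1/38 + p))
(96 + 10)² + G(-29) = (96 + 10)² + (1/19)*(-29)*(1 + 38*(-29)) = 106² + (1/19)*(-29)*(1 - 1102) = 11236 + (1/19)*(-29)*(-1101) = 11236 + 31929/19 = 245413/19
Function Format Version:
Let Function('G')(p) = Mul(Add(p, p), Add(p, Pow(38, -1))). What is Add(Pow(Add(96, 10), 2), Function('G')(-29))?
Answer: Rational(245413, 19) ≈ 12916.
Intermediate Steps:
Function('G')(p) = Mul(2, p, Add(Rational(1, 38), p)) (Function('G')(p) = Mul(Mul(2, p), Add(p, Rational(1, 38))) = Mul(Mul(2, p), Add(Rational(1, 38), p)) = Mul(2, p, Add(Rational(1, 38), p)))
Add(Pow(Add(96, 10), 2), Function('G')(-29)) = Add(Pow(Add(96, 10), 2), Mul(Rational(1, 19), -29, Add(1, Mul(38, -29)))) = Add(Pow(106, 2), Mul(Rational(1, 19), -29, Add(1, -1102))) = Add(11236, Mul(Rational(1, 19), -29, -1101)) = Add(11236, Rational(31929, 19)) = Rational(245413, 19)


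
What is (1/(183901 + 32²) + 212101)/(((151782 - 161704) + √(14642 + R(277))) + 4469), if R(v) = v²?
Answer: -804066937233/20608596775 - 2801626959*√91371/391563338725 ≈ -41.179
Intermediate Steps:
(1/(183901 + 32²) + 212101)/(((151782 - 161704) + √(14642 + R(277))) + 4469) = (1/(183901 + 32²) + 212101)/(((151782 - 161704) + √(14642 + 277²)) + 4469) = (1/(183901 + 1024) + 212101)/((-9922 + √(14642 + 76729)) + 4469) = (1/184925 + 212101)/((-9922 + √91371) + 4469) = (1/184925 + 212101)/(-5453 + √91371) = 39222777426/(184925*(-5453 + √91371))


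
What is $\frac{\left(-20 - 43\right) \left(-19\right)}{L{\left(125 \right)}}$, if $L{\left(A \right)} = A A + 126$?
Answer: $\frac{63}{829} \approx 0.075995$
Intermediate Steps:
$L{\left(A \right)} = 126 + A^{2}$ ($L{\left(A \right)} = A^{2} + 126 = 126 + A^{2}$)
$\frac{\left(-20 - 43\right) \left(-19\right)}{L{\left(125 \right)}} = \frac{\left(-20 - 43\right) \left(-19\right)}{126 + 125^{2}} = \frac{\left(-63\right) \left(-19\right)}{126 + 15625} = \frac{1197}{15751} = 1197 \cdot \frac{1}{15751} = \frac{63}{829}$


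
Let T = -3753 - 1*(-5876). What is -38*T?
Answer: -80674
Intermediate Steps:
T = 2123 (T = -3753 + 5876 = 2123)
-38*T = -38*2123 = -80674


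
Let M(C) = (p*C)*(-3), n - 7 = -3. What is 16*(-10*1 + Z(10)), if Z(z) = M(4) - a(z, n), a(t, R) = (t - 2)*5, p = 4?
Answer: -1568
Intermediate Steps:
n = 4 (n = 7 - 3 = 4)
a(t, R) = -10 + 5*t (a(t, R) = (-2 + t)*5 = -10 + 5*t)
M(C) = -12*C (M(C) = (4*C)*(-3) = -12*C)
Z(z) = -38 - 5*z (Z(z) = -12*4 - (-10 + 5*z) = -48 + (10 - 5*z) = -38 - 5*z)
16*(-10*1 + Z(10)) = 16*(-10*1 + (-38 - 5*10)) = 16*(-10 + (-38 - 50)) = 16*(-10 - 88) = 16*(-98) = -1568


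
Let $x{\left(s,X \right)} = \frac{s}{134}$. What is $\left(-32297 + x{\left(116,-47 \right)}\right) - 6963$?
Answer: $- \frac{2630362}{67} \approx -39259.0$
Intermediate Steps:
$x{\left(s,X \right)} = \frac{s}{134}$ ($x{\left(s,X \right)} = s \frac{1}{134} = \frac{s}{134}$)
$\left(-32297 + x{\left(116,-47 \right)}\right) - 6963 = \left(-32297 + \frac{1}{134} \cdot 116\right) - 6963 = \left(-32297 + \frac{58}{67}\right) - 6963 = - \frac{2163841}{67} - 6963 = - \frac{2630362}{67}$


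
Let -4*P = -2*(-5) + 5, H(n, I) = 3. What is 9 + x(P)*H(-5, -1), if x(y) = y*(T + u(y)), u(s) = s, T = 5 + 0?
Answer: -81/16 ≈ -5.0625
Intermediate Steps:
T = 5
P = -15/4 (P = -(-2*(-5) + 5)/4 = -(10 + 5)/4 = -¼*15 = -15/4 ≈ -3.7500)
x(y) = y*(5 + y)
9 + x(P)*H(-5, -1) = 9 - 15*(5 - 15/4)/4*3 = 9 - 15/4*5/4*3 = 9 - 75/16*3 = 9 - 225/16 = -81/16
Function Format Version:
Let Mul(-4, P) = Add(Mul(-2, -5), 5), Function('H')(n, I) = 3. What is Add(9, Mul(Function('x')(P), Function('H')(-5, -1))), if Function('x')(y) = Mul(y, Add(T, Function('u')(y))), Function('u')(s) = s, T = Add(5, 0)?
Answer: Rational(-81, 16) ≈ -5.0625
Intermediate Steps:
T = 5
P = Rational(-15, 4) (P = Mul(Rational(-1, 4), Add(Mul(-2, -5), 5)) = Mul(Rational(-1, 4), Add(10, 5)) = Mul(Rational(-1, 4), 15) = Rational(-15, 4) ≈ -3.7500)
Function('x')(y) = Mul(y, Add(5, y))
Add(9, Mul(Function('x')(P), Function('H')(-5, -1))) = Add(9, Mul(Mul(Rational(-15, 4), Add(5, Rational(-15, 4))), 3)) = Add(9, Mul(Mul(Rational(-15, 4), Rational(5, 4)), 3)) = Add(9, Mul(Rational(-75, 16), 3)) = Add(9, Rational(-225, 16)) = Rational(-81, 16)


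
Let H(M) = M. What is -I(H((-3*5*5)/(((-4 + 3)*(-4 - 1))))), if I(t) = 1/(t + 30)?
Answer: -1/15 ≈ -0.066667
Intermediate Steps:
I(t) = 1/(30 + t)
-I(H((-3*5*5)/(((-4 + 3)*(-4 - 1))))) = -1/(30 + (-3*5*5)/(((-4 + 3)*(-4 - 1)))) = -1/(30 + (-15*5)/((-1*(-5)))) = -1/(30 - 75/5) = -1/(30 - 75*1/5) = -1/(30 - 15) = -1/15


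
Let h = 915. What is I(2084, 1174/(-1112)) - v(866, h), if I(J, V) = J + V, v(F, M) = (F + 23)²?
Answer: -438260359/556 ≈ -7.8824e+5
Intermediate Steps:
v(F, M) = (23 + F)²
I(2084, 1174/(-1112)) - v(866, h) = (2084 + 1174/(-1112)) - (23 + 866)² = (2084 + 1174*(-1/1112)) - 1*889² = (2084 - 587/556) - 1*790321 = 1158117/556 - 790321 = -438260359/556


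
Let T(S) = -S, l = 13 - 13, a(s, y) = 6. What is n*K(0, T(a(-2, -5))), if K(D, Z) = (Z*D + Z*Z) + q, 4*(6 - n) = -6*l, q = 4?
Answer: 240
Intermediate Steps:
l = 0
n = 6 (n = 6 - (-3)*0/2 = 6 - 1/4*0 = 6 + 0 = 6)
K(D, Z) = 4 + Z**2 + D*Z (K(D, Z) = (Z*D + Z*Z) + 4 = (D*Z + Z**2) + 4 = (Z**2 + D*Z) + 4 = 4 + Z**2 + D*Z)
n*K(0, T(a(-2, -5))) = 6*(4 + (-1*6)**2 + 0*(-1*6)) = 6*(4 + (-6)**2 + 0*(-6)) = 6*(4 + 36 + 0) = 6*40 = 240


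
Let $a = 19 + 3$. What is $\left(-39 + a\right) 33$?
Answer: $-561$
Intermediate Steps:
$a = 22$
$\left(-39 + a\right) 33 = \left(-39 + 22\right) 33 = \left(-17\right) 33 = -561$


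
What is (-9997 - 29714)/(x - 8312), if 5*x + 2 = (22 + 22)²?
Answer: 198555/39626 ≈ 5.0107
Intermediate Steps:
x = 1934/5 (x = -⅖ + (22 + 22)²/5 = -⅖ + (⅕)*44² = -⅖ + (⅕)*1936 = -⅖ + 1936/5 = 1934/5 ≈ 386.80)
(-9997 - 29714)/(x - 8312) = (-9997 - 29714)/(1934/5 - 8312) = -39711/(-39626/5) = -39711*(-5/39626) = 198555/39626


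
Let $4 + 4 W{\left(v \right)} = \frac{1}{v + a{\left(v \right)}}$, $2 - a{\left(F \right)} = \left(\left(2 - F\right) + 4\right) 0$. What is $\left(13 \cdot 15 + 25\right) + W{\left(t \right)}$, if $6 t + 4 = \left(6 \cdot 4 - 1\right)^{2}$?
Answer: $\frac{78403}{358} \approx 219.0$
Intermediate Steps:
$a{\left(F \right)} = 2$ ($a{\left(F \right)} = 2 - \left(\left(2 - F\right) + 4\right) 0 = 2 - \left(6 - F\right) 0 = 2 - 0 = 2 + 0 = 2$)
$t = \frac{175}{2}$ ($t = - \frac{2}{3} + \frac{\left(6 \cdot 4 - 1\right)^{2}}{6} = - \frac{2}{3} + \frac{\left(24 - 1\right)^{2}}{6} = - \frac{2}{3} + \frac{23^{2}}{6} = - \frac{2}{3} + \frac{1}{6} \cdot 529 = - \frac{2}{3} + \frac{529}{6} = \frac{175}{2} \approx 87.5$)
$W{\left(v \right)} = -1 + \frac{1}{4 \left(2 + v\right)}$ ($W{\left(v \right)} = -1 + \frac{1}{4 \left(v + 2\right)} = -1 + \frac{1}{4 \left(2 + v\right)}$)
$\left(13 \cdot 15 + 25\right) + W{\left(t \right)} = \left(13 \cdot 15 + 25\right) + \frac{- \frac{7}{4} - \frac{175}{2}}{2 + \frac{175}{2}} = \left(195 + 25\right) + \frac{- \frac{7}{4} - \frac{175}{2}}{\frac{179}{2}} = 220 + \frac{2}{179} \left(- \frac{357}{4}\right) = 220 - \frac{357}{358} = \frac{78403}{358}$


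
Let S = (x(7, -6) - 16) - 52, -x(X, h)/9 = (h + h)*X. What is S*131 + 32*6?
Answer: 90320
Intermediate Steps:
x(X, h) = -18*X*h (x(X, h) = -9*(h + h)*X = -9*2*h*X = -18*X*h)
S = 688 (S = (-18*7*(-6) - 16) - 52 = (756 - 16) - 52 = 740 - 52 = 688)
S*131 + 32*6 = 688*131 + 32*6 = 90128 + 192 = 90320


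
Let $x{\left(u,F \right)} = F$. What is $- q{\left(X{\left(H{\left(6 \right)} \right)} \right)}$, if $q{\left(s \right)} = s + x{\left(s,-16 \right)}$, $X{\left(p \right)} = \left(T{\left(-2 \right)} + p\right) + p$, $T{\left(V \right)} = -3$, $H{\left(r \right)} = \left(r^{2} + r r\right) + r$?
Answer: $-137$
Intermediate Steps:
$H{\left(r \right)} = r + 2 r^{2}$ ($H{\left(r \right)} = \left(r^{2} + r^{2}\right) + r = 2 r^{2} + r = r + 2 r^{2}$)
$X{\left(p \right)} = -3 + 2 p$ ($X{\left(p \right)} = \left(-3 + p\right) + p = -3 + 2 p$)
$q{\left(s \right)} = -16 + s$ ($q{\left(s \right)} = s - 16 = -16 + s$)
$- q{\left(X{\left(H{\left(6 \right)} \right)} \right)} = - (-16 - \left(3 - 2 \cdot 6 \left(1 + 2 \cdot 6\right)\right)) = - (-16 - \left(3 - 2 \cdot 6 \left(1 + 12\right)\right)) = - (-16 - \left(3 - 2 \cdot 6 \cdot 13\right)) = - (-16 + \left(-3 + 2 \cdot 78\right)) = - (-16 + \left(-3 + 156\right)) = - (-16 + 153) = \left(-1\right) 137 = -137$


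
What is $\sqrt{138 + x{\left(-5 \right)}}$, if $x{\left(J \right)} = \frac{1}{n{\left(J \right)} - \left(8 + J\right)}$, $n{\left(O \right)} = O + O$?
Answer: $\frac{\sqrt{23309}}{13} \approx 11.744$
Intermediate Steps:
$n{\left(O \right)} = 2 O$
$x{\left(J \right)} = \frac{1}{-8 + J}$ ($x{\left(J \right)} = \frac{1}{2 J - \left(8 + J\right)} = \frac{1}{-8 + J}$)
$\sqrt{138 + x{\left(-5 \right)}} = \sqrt{138 + \frac{1}{-8 - 5}} = \sqrt{138 + \frac{1}{-13}} = \sqrt{138 - \frac{1}{13}} = \sqrt{\frac{1793}{13}} = \frac{\sqrt{23309}}{13}$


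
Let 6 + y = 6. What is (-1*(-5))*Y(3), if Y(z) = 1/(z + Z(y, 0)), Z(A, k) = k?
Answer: 5/3 ≈ 1.6667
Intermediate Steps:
y = 0 (y = -6 + 6 = 0)
Y(z) = 1/z (Y(z) = 1/(z + 0) = 1/z)
(-1*(-5))*Y(3) = -1*(-5)/3 = 5*(⅓) = 5/3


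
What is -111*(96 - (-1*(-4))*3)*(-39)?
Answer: 363636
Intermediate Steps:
-111*(96 - (-1*(-4))*3)*(-39) = -111*(96 - 4*3)*(-39) = -111*(96 - 1*12)*(-39) = -111*(96 - 12)*(-39) = -111*84*(-39) = -9324*(-39) = 363636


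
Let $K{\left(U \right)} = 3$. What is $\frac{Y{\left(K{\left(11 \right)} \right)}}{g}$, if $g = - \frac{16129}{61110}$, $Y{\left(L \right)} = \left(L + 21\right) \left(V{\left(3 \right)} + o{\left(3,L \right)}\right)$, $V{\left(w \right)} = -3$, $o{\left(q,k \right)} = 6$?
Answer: $- \frac{4399920}{16129} \approx -272.8$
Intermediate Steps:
$Y{\left(L \right)} = 63 + 3 L$ ($Y{\left(L \right)} = \left(L + 21\right) \left(-3 + 6\right) = \left(21 + L\right) 3 = 63 + 3 L$)
$g = - \frac{16129}{61110}$ ($g = \left(-16129\right) \frac{1}{61110} = - \frac{16129}{61110} \approx -0.26393$)
$\frac{Y{\left(K{\left(11 \right)} \right)}}{g} = \frac{63 + 3 \cdot 3}{- \frac{16129}{61110}} = \left(63 + 9\right) \left(- \frac{61110}{16129}\right) = 72 \left(- \frac{61110}{16129}\right) = - \frac{4399920}{16129}$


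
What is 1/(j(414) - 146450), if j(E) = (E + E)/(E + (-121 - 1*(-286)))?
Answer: -193/28264574 ≈ -6.8283e-6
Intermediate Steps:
j(E) = 2*E/(165 + E) (j(E) = (2*E)/(E + (-121 + 286)) = (2*E)/(E + 165) = (2*E)/(165 + E) = 2*E/(165 + E))
1/(j(414) - 146450) = 1/(2*414/(165 + 414) - 146450) = 1/(2*414/579 - 146450) = 1/(2*414*(1/579) - 146450) = 1/(276/193 - 146450) = 1/(-28264574/193) = -193/28264574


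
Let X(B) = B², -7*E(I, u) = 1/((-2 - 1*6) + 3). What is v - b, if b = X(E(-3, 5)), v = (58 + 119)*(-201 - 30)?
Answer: -50086576/1225 ≈ -40887.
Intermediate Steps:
v = -40887 (v = 177*(-231) = -40887)
E(I, u) = 1/35 (E(I, u) = -1/(7*((-2 - 1*6) + 3)) = -1/(7*((-2 - 6) + 3)) = -1/(7*(-8 + 3)) = -⅐/(-5) = -⅐*(-⅕) = 1/35)
b = 1/1225 (b = (1/35)² = 1/1225 ≈ 0.00081633)
v - b = -40887 - 1*1/1225 = -40887 - 1/1225 = -50086576/1225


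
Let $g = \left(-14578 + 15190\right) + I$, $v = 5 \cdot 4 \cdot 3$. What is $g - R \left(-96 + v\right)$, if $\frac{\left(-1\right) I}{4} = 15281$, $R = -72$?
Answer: $-63104$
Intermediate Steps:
$I = -61124$ ($I = \left(-4\right) 15281 = -61124$)
$v = 60$ ($v = 20 \cdot 3 = 60$)
$g = -60512$ ($g = \left(-14578 + 15190\right) - 61124 = 612 - 61124 = -60512$)
$g - R \left(-96 + v\right) = -60512 - - 72 \left(-96 + 60\right) = -60512 - \left(-72\right) \left(-36\right) = -60512 - 2592 = -63104$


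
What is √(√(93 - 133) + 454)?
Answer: √(454 + 2*I*√10) ≈ 21.308 + 0.1484*I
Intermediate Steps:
√(√(93 - 133) + 454) = √(√(-40) + 454) = √(2*I*√10 + 454) = √(454 + 2*I*√10)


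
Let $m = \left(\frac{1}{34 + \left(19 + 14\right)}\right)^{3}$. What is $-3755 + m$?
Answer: $- \frac{1129365064}{300763} \approx -3755.0$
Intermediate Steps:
$m = \frac{1}{300763}$ ($m = \left(\frac{1}{34 + 33}\right)^{3} = \left(\frac{1}{67}\right)^{3} = \frac{1}{300763} \approx 3.3249 \cdot 10^{-6}$)
$-3755 + m = -3755 + \frac{1}{300763} = - \frac{1129365064}{300763}$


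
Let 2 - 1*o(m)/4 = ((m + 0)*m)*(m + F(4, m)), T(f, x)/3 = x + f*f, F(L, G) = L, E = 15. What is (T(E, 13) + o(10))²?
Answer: 23794884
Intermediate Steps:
T(f, x) = 3*x + 3*f² (T(f, x) = 3*(x + f*f) = 3*(x + f²) = 3*x + 3*f²)
o(m) = 8 - 4*m²*(4 + m) (o(m) = 8 - 4*(m + 0)*m*(m + 4) = 8 - 4*m*m*(4 + m) = 8 - 4*m²*(4 + m))
(T(E, 13) + o(10))² = ((3*13 + 3*15²) + (8 - 16*10² - 4*10³))² = ((39 + 3*225) + (8 - 16*100 - 4*1000))² = ((39 + 675) + (8 - 1600 - 4000))² = (714 - 5592)² = (-4878)² = 23794884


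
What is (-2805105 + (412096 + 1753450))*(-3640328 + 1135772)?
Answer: 1601811330804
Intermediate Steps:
(-2805105 + (412096 + 1753450))*(-3640328 + 1135772) = (-2805105 + 2165546)*(-2504556) = -639559*(-2504556) = 1601811330804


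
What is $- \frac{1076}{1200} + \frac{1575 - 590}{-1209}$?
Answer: $- \frac{68969}{40300} \approx -1.7114$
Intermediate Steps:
$- \frac{1076}{1200} + \frac{1575 - 590}{-1209} = \left(-1076\right) \frac{1}{1200} + \left(1575 - 590\right) \left(- \frac{1}{1209}\right) = - \frac{269}{300} + 985 \left(- \frac{1}{1209}\right) = - \frac{269}{300} - \frac{985}{1209} = - \frac{68969}{40300}$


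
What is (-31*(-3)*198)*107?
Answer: 1970298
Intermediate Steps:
(-31*(-3)*198)*107 = (93*198)*107 = 18414*107 = 1970298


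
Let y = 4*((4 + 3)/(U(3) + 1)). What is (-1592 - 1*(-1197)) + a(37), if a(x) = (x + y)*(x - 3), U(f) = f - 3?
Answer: 1815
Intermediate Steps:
U(f) = -3 + f
y = 28 (y = 4*((4 + 3)/((-3 + 3) + 1)) = 4*(7/(0 + 1)) = 4*(7/1) = 4*(7*1) = 4*7 = 28)
a(x) = (-3 + x)*(28 + x) (a(x) = (x + 28)*(x - 3) = (28 + x)*(-3 + x) = (-3 + x)*(28 + x))
(-1592 - 1*(-1197)) + a(37) = (-1592 - 1*(-1197)) + (-84 + 37² + 25*37) = (-1592 + 1197) + (-84 + 1369 + 925) = -395 + 2210 = 1815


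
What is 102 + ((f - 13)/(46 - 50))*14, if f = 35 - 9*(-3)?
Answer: -139/2 ≈ -69.500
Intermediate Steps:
f = 62 (f = 35 + 27 = 62)
102 + ((f - 13)/(46 - 50))*14 = 102 + ((62 - 13)/(46 - 50))*14 = 102 + (49/(-4))*14 = 102 + (49*(-1/4))*14 = 102 - 49/4*14 = 102 - 343/2 = -139/2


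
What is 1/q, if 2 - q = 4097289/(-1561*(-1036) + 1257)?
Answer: -1618453/860383 ≈ -1.8811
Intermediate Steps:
q = -860383/1618453 (q = 2 - 4097289/(-1561*(-1036) + 1257) = 2 - 4097289/(1617196 + 1257) = 2 - 4097289/1618453 = -860383/1618453 ≈ -0.53161)
1/q = 1/(-860383/1618453) = -1618453/860383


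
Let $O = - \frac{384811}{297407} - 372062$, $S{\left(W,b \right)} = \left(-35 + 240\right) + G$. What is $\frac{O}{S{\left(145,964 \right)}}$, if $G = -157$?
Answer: $- \frac{110654228045}{14275536} \approx -7751.3$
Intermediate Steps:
$S{\left(W,b \right)} = 48$ ($S{\left(W,b \right)} = \left(-35 + 240\right) - 157 = 205 - 157 = 48$)
$O = - \frac{110654228045}{297407}$ ($O = \left(-384811\right) \frac{1}{297407} - 372062 = - \frac{384811}{297407} - 372062 = - \frac{110654228045}{297407} \approx -3.7206 \cdot 10^{5}$)
$\frac{O}{S{\left(145,964 \right)}} = - \frac{110654228045}{297407 \cdot 48} = \left(- \frac{110654228045}{297407}\right) \frac{1}{48} = - \frac{110654228045}{14275536}$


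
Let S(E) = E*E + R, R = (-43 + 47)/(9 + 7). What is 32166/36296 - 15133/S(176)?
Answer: 894229379/2248627940 ≈ 0.39768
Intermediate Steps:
R = ¼ (R = 4/16 = 4*(1/16) = ¼ ≈ 0.25000)
S(E) = ¼ + E² (S(E) = E*E + ¼ = E² + ¼ = ¼ + E²)
32166/36296 - 15133/S(176) = 32166/36296 - 15133/(¼ + 176²) = 32166*(1/36296) - 15133/(¼ + 30976) = 16083/18148 - 15133/123905/4 = 16083/18148 - 15133*4/123905 = 16083/18148 - 60532/123905 = 894229379/2248627940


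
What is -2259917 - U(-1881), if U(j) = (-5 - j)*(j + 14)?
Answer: 1242575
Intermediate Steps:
U(j) = (-5 - j)*(14 + j)
-2259917 - U(-1881) = -2259917 - (-70 - 1*(-1881)² - 19*(-1881)) = -2259917 - (-70 - 1*3538161 + 35739) = -2259917 - (-70 - 3538161 + 35739) = -2259917 - 1*(-3502492) = -2259917 + 3502492 = 1242575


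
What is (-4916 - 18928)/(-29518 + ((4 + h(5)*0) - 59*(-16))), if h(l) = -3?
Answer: 11922/14285 ≈ 0.83458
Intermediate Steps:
(-4916 - 18928)/(-29518 + ((4 + h(5)*0) - 59*(-16))) = (-4916 - 18928)/(-29518 + ((4 - 3*0) - 59*(-16))) = -23844/(-29518 + ((4 + 0) + 944)) = -23844/(-29518 + (4 + 944)) = -23844/(-29518 + 948) = -23844/(-28570) = -23844*(-1/28570) = 11922/14285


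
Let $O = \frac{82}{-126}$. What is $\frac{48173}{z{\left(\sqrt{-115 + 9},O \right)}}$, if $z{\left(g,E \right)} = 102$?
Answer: $\frac{48173}{102} \approx 472.28$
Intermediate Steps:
$O = - \frac{41}{63}$ ($O = 82 \left(- \frac{1}{126}\right) = - \frac{41}{63} \approx -0.65079$)
$\frac{48173}{z{\left(\sqrt{-115 + 9},O \right)}} = \frac{48173}{102}$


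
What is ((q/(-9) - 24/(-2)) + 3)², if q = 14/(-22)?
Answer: 2226064/9801 ≈ 227.13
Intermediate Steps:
q = -7/11 (q = 14*(-1/22) = -7/11 ≈ -0.63636)
((q/(-9) - 24/(-2)) + 3)² = ((-7/11/(-9) - 24/(-2)) + 3)² = ((-7/11*(-⅑) - 24*(-½)) + 3)² = ((7/99 + 12) + 3)² = (1195/99 + 3)² = (1492/99)² = 2226064/9801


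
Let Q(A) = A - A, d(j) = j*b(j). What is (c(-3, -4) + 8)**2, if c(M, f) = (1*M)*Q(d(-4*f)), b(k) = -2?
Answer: 64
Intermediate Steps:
d(j) = -2*j (d(j) = j*(-2) = -2*j)
Q(A) = 0
c(M, f) = 0 (c(M, f) = (1*M)*0 = M*0 = 0)
(c(-3, -4) + 8)**2 = (0 + 8)**2 = 8**2 = 64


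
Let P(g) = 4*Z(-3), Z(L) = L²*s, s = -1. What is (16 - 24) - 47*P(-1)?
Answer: 1684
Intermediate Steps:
Z(L) = -L² (Z(L) = L²*(-1) = -L²)
P(g) = -36 (P(g) = 4*(-1*(-3)²) = 4*(-1*9) = 4*(-9) = -36)
(16 - 24) - 47*P(-1) = (16 - 24) - 47*(-36) = -8 + 1692 = 1684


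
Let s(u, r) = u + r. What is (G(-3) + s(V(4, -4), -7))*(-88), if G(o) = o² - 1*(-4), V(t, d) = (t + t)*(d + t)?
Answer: -528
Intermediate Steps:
V(t, d) = 2*t*(d + t) (V(t, d) = (2*t)*(d + t) = 2*t*(d + t))
s(u, r) = r + u
G(o) = 4 + o² (G(o) = o² + 4 = 4 + o²)
(G(-3) + s(V(4, -4), -7))*(-88) = ((4 + (-3)²) + (-7 + 2*4*(-4 + 4)))*(-88) = ((4 + 9) + (-7 + 2*4*0))*(-88) = (13 + (-7 + 0))*(-88) = (13 - 7)*(-88) = 6*(-88) = -528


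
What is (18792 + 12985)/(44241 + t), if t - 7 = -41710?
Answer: 31777/2538 ≈ 12.520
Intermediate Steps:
t = -41703 (t = 7 - 41710 = -41703)
(18792 + 12985)/(44241 + t) = (18792 + 12985)/(44241 - 41703) = 31777/2538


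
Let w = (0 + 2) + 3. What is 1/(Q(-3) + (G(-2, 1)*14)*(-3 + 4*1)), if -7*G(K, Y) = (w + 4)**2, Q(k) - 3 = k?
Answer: -1/162 ≈ -0.0061728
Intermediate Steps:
w = 5 (w = 2 + 3 = 5)
Q(k) = 3 + k
G(K, Y) = -81/7 (G(K, Y) = -(5 + 4)**2/7 = -1/7*9**2 = -1/7*81 = -81/7)
1/(Q(-3) + (G(-2, 1)*14)*(-3 + 4*1)) = 1/((3 - 3) + (-81/7*14)*(-3 + 4*1)) = 1/(0 - 162*(-3 + 4)) = 1/(0 - 162*1) = 1/(0 - 162) = 1/(-162) = -1/162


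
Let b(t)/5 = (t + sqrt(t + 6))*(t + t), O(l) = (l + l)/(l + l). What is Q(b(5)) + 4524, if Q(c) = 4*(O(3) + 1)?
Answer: 4532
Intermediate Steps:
O(l) = 1 (O(l) = (2*l)/((2*l)) = (2*l)*(1/(2*l)) = 1)
b(t) = 10*t*(t + sqrt(6 + t)) (b(t) = 5*((t + sqrt(t + 6))*(t + t)) = 5*((t + sqrt(6 + t))*(2*t)) = 5*(2*t*(t + sqrt(6 + t))) = 10*t*(t + sqrt(6 + t)))
Q(c) = 8 (Q(c) = 4*(1 + 1) = 4*2 = 8)
Q(b(5)) + 4524 = 8 + 4524 = 4532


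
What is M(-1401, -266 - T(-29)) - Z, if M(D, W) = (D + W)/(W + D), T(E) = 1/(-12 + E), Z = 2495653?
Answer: -2495652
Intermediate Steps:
M(D, W) = 1 (M(D, W) = (D + W)/(D + W) = 1)
M(-1401, -266 - T(-29)) - Z = 1 - 1*2495653 = 1 - 2495653 = -2495652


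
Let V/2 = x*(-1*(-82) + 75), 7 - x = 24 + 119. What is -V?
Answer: 42704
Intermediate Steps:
x = -136 (x = 7 - (24 + 119) = 7 - 1*143 = 7 - 143 = -136)
V = -42704 (V = 2*(-136*(-1*(-82) + 75)) = 2*(-136*(82 + 75)) = 2*(-136*157) = 2*(-21352) = -42704)
-V = -1*(-42704) = 42704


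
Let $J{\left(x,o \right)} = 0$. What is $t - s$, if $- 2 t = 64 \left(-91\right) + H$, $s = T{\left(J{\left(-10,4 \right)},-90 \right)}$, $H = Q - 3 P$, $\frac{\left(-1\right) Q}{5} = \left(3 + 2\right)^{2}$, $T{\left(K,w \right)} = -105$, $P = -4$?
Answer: $\frac{6147}{2} \approx 3073.5$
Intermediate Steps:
$Q = -125$ ($Q = - 5 \left(3 + 2\right)^{2} = - 5 \cdot 5^{2} = \left(-5\right) 25 = -125$)
$H = -113$ ($H = -125 - -12 = -125 + 12 = -113$)
$s = -105$
$t = \frac{5937}{2}$ ($t = - \frac{64 \left(-91\right) - 113}{2} = - \frac{-5824 - 113}{2} = \left(- \frac{1}{2}\right) \left(-5937\right) = \frac{5937}{2} \approx 2968.5$)
$t - s = \frac{5937}{2} - -105 = \frac{5937}{2} + 105 = \frac{6147}{2}$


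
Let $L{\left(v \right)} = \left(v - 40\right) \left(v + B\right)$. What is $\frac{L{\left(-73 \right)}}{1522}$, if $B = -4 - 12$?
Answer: $\frac{10057}{1522} \approx 6.6077$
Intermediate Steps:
$B = -16$ ($B = -4 - 12 = -16$)
$L{\left(v \right)} = \left(-40 + v\right) \left(-16 + v\right)$ ($L{\left(v \right)} = \left(v - 40\right) \left(v - 16\right) = \left(-40 + v\right) \left(-16 + v\right)$)
$\frac{L{\left(-73 \right)}}{1522} = \frac{640 + \left(-73\right)^{2} - -4088}{1522} = \left(640 + 5329 + 4088\right) \frac{1}{1522} = 10057 \cdot \frac{1}{1522} = \frac{10057}{1522}$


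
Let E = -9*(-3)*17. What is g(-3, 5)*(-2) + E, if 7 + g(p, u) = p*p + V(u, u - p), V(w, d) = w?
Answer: 445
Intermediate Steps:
g(p, u) = -7 + u + p² (g(p, u) = -7 + (p*p + u) = -7 + (p² + u) = -7 + (u + p²) = -7 + u + p²)
E = 459 (E = 27*17 = 459)
g(-3, 5)*(-2) + E = (-7 + 5 + (-3)²)*(-2) + 459 = (-7 + 5 + 9)*(-2) + 459 = 7*(-2) + 459 = -14 + 459 = 445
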